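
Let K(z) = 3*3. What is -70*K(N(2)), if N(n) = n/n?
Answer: -630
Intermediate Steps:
N(n) = 1
K(z) = 9
-70*K(N(2)) = -70*9 = -630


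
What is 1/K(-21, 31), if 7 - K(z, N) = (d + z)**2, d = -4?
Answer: -1/618 ≈ -0.0016181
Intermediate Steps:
K(z, N) = 7 - (-4 + z)**2
1/K(-21, 31) = 1/(7 - (-4 - 21)**2) = 1/(7 - 1*(-25)**2) = 1/(7 - 1*625) = 1/(7 - 625) = 1/(-618) = -1/618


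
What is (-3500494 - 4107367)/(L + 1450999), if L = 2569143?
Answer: -7607861/4020142 ≈ -1.8924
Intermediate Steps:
(-3500494 - 4107367)/(L + 1450999) = (-3500494 - 4107367)/(2569143 + 1450999) = -7607861/4020142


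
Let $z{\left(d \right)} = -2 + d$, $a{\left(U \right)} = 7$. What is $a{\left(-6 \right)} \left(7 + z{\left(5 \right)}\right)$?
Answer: $70$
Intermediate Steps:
$a{\left(-6 \right)} \left(7 + z{\left(5 \right)}\right) = 7 \left(7 + \left(-2 + 5\right)\right) = 7 \left(7 + 3\right) = 7 \cdot 10 = 70$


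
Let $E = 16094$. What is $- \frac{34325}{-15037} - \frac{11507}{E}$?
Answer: $\frac{379395791}{242005478} \approx 1.5677$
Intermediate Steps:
$- \frac{34325}{-15037} - \frac{11507}{E} = - \frac{34325}{-15037} - \frac{11507}{16094} = \left(-34325\right) \left(- \frac{1}{15037}\right) - \frac{11507}{16094} = \frac{34325}{15037} - \frac{11507}{16094} = \frac{379395791}{242005478}$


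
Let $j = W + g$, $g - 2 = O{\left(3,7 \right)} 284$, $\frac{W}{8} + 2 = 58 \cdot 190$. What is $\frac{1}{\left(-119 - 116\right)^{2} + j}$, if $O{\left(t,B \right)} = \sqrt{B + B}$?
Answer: $\frac{143371}{20554114457} - \frac{284 \sqrt{14}}{20554114457} \approx 6.9236 \cdot 10^{-6}$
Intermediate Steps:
$O{\left(t,B \right)} = \sqrt{2} \sqrt{B}$ ($O{\left(t,B \right)} = \sqrt{2 B} = \sqrt{2} \sqrt{B}$)
$W = 88144$ ($W = -16 + 8 \cdot 58 \cdot 190 = -16 + 8 \cdot 11020 = -16 + 88160 = 88144$)
$g = 2 + 284 \sqrt{14}$ ($g = 2 + \sqrt{2} \sqrt{7} \cdot 284 = 2 + \sqrt{14} \cdot 284 = 2 + 284 \sqrt{14} \approx 1064.6$)
$j = 88146 + 284 \sqrt{14}$ ($j = 88144 + \left(2 + 284 \sqrt{14}\right) = 88146 + 284 \sqrt{14} \approx 89209.0$)
$\frac{1}{\left(-119 - 116\right)^{2} + j} = \frac{1}{\left(-119 - 116\right)^{2} + \left(88146 + 284 \sqrt{14}\right)} = \frac{1}{\left(-235\right)^{2} + \left(88146 + 284 \sqrt{14}\right)} = \frac{1}{55225 + \left(88146 + 284 \sqrt{14}\right)} = \frac{1}{143371 + 284 \sqrt{14}}$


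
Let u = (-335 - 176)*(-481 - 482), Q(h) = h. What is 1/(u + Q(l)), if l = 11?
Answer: 1/492104 ≈ 2.0321e-6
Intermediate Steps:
u = 492093 (u = -511*(-963) = 492093)
1/(u + Q(l)) = 1/(492093 + 11) = 1/492104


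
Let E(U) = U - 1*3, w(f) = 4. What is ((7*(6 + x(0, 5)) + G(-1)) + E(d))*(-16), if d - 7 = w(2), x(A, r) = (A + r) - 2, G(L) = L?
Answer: -1120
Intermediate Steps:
x(A, r) = -2 + A + r
d = 11 (d = 7 + 4 = 11)
E(U) = -3 + U (E(U) = U - 3 = -3 + U)
((7*(6 + x(0, 5)) + G(-1)) + E(d))*(-16) = ((7*(6 + (-2 + 0 + 5)) - 1) + (-3 + 11))*(-16) = ((7*(6 + 3) - 1) + 8)*(-16) = ((7*9 - 1) + 8)*(-16) = ((63 - 1) + 8)*(-16) = (62 + 8)*(-16) = 70*(-16) = -1120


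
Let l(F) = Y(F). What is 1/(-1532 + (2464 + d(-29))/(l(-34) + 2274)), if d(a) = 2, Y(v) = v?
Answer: -1120/1714607 ≈ -0.00065321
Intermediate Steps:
l(F) = F
1/(-1532 + (2464 + d(-29))/(l(-34) + 2274)) = 1/(-1532 + (2464 + 2)/(-34 + 2274)) = 1/(-1532 + 2466/2240) = 1/(-1532 + 2466*(1/2240)) = 1/(-1532 + 1233/1120) = 1/(-1714607/1120) = -1120/1714607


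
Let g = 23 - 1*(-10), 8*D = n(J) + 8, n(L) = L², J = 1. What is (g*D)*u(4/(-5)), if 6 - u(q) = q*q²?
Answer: 120879/500 ≈ 241.76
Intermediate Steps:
u(q) = 6 - q³ (u(q) = 6 - q*q² = 6 - q³)
D = 9/8 (D = (1² + 8)/8 = (1 + 8)/8 = (⅛)*9 = 9/8 ≈ 1.1250)
g = 33 (g = 23 + 10 = 33)
(g*D)*u(4/(-5)) = (33*(9/8))*(6 - (4/(-5))³) = 297*(6 - (4*(-⅕))³)/8 = 297*(6 - (-⅘)³)/8 = 297*(6 - 1*(-64/125))/8 = 297*(6 + 64/125)/8 = (297/8)*(814/125) = 120879/500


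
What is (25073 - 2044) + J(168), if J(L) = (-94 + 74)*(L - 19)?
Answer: 20049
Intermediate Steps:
J(L) = 380 - 20*L (J(L) = -20*(-19 + L) = 380 - 20*L)
(25073 - 2044) + J(168) = (25073 - 2044) + (380 - 20*168) = 23029 + (380 - 3360) = 23029 - 2980 = 20049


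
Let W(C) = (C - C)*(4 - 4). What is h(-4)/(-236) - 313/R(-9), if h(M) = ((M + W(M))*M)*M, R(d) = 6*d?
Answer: 19331/3186 ≈ 6.0675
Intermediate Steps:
W(C) = 0 (W(C) = 0*0 = 0)
h(M) = M**3 (h(M) = ((M + 0)*M)*M = (M*M)*M = M**2*M = M**3)
h(-4)/(-236) - 313/R(-9) = (-4)**3/(-236) - 313/(6*(-9)) = -64*(-1/236) - 313/(-54) = 16/59 - 313*(-1/54) = 16/59 + 313/54 = 19331/3186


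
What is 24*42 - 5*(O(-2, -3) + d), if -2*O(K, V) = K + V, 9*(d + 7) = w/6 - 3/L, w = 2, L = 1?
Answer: 55727/54 ≈ 1032.0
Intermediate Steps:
d = -197/27 (d = -7 + (2/6 - 3/1)/9 = -7 + (2*(1/6) - 3*1)/9 = -7 + (1/3 - 3)/9 = -7 + (1/9)*(-8/3) = -7 - 8/27 = -197/27 ≈ -7.2963)
O(K, V) = -K/2 - V/2 (O(K, V) = -(K + V)/2 = -K/2 - V/2)
24*42 - 5*(O(-2, -3) + d) = 24*42 - 5*((-1/2*(-2) - 1/2*(-3)) - 197/27) = 1008 - 5*((1 + 3/2) - 197/27) = 1008 - 5*(5/2 - 197/27) = 1008 - 5*(-259/54) = 1008 + 1295/54 = 55727/54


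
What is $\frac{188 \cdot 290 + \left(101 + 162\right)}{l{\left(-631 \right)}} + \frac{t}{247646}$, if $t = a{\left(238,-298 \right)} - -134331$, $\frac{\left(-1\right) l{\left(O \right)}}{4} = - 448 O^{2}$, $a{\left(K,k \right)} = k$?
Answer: $\frac{6831908360551}{12621181312768} \approx 0.5413$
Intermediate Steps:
$l{\left(O \right)} = 1792 O^{2}$ ($l{\left(O \right)} = - 4 \left(- 448 O^{2}\right) = 1792 O^{2}$)
$t = 134033$ ($t = -298 - -134331 = -298 + 134331 = 134033$)
$\frac{188 \cdot 290 + \left(101 + 162\right)}{l{\left(-631 \right)}} + \frac{t}{247646} = \frac{188 \cdot 290 + \left(101 + 162\right)}{1792 \left(-631\right)^{2}} + \frac{134033}{247646} = \frac{54520 + 263}{1792 \cdot 398161} + 134033 \cdot \frac{1}{247646} = \frac{54783}{713504512} + \frac{134033}{247646} = \frac{6831908360551}{12621181312768}$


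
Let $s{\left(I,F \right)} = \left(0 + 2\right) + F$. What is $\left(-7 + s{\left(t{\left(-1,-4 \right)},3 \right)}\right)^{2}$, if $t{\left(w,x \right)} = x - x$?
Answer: $4$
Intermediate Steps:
$t{\left(w,x \right)} = 0$
$s{\left(I,F \right)} = 2 + F$
$\left(-7 + s{\left(t{\left(-1,-4 \right)},3 \right)}\right)^{2} = \left(-7 + \left(2 + 3\right)\right)^{2} = \left(-7 + 5\right)^{2} = \left(-2\right)^{2} = 4$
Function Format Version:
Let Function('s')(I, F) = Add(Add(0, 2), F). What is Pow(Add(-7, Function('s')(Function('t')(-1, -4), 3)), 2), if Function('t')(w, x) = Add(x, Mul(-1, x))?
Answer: 4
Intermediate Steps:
Function('t')(w, x) = 0
Function('s')(I, F) = Add(2, F)
Pow(Add(-7, Function('s')(Function('t')(-1, -4), 3)), 2) = Pow(Add(-7, Add(2, 3)), 2) = Pow(Add(-7, 5), 2) = Pow(-2, 2) = 4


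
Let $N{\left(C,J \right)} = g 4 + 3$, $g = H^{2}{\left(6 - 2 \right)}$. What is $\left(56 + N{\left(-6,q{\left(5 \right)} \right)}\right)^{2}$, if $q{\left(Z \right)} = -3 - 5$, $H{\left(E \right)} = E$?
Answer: $15129$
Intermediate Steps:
$g = 16$ ($g = \left(6 - 2\right)^{2} = 4^{2} = 16$)
$q{\left(Z \right)} = -8$
$N{\left(C,J \right)} = 67$ ($N{\left(C,J \right)} = 16 \cdot 4 + 3 = 64 + 3 = 67$)
$\left(56 + N{\left(-6,q{\left(5 \right)} \right)}\right)^{2} = \left(56 + 67\right)^{2} = 123^{2} = 15129$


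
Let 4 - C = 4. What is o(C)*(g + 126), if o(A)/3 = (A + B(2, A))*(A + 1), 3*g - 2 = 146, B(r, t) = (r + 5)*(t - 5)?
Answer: -18410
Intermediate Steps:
C = 0 (C = 4 - 1*4 = 4 - 4 = 0)
B(r, t) = (-5 + t)*(5 + r) (B(r, t) = (5 + r)*(-5 + t) = (-5 + t)*(5 + r))
g = 148/3 (g = ⅔ + (⅓)*146 = ⅔ + 146/3 = 148/3 ≈ 49.333)
o(A) = 3*(1 + A)*(-35 + 8*A) (o(A) = 3*((A + (-25 - 5*2 + 5*A + 2*A))*(A + 1)) = 3*((A + (-25 - 10 + 5*A + 2*A))*(1 + A)) = 3*((A + (-35 + 7*A))*(1 + A)) = 3*((-35 + 8*A)*(1 + A)) = 3*((1 + A)*(-35 + 8*A)) = 3*(1 + A)*(-35 + 8*A))
o(C)*(g + 126) = (-105 - 81*0 + 24*0²)*(148/3 + 126) = (-105 + 0 + 24*0)*(526/3) = (-105 + 0 + 0)*(526/3) = -105*526/3 = -18410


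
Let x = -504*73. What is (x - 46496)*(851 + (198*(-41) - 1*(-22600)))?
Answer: -1277054904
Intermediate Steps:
x = -36792
(x - 46496)*(851 + (198*(-41) - 1*(-22600))) = (-36792 - 46496)*(851 + (198*(-41) - 1*(-22600))) = -83288*(851 + (-8118 + 22600)) = -83288*(851 + 14482) = -83288*15333 = -1277054904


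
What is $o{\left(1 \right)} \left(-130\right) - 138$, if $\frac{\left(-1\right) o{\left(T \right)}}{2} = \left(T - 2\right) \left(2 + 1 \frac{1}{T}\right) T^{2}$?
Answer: $-918$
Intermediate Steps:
$o{\left(T \right)} = - 2 T^{2} \left(-2 + T\right) \left(2 + \frac{1}{T}\right)$ ($o{\left(T \right)} = - 2 \left(T - 2\right) \left(2 + 1 \frac{1}{T}\right) T^{2} = - 2 \left(-2 + T\right) \left(2 + \frac{1}{T}\right) T^{2} = - 2 T^{2} \left(-2 + T\right) \left(2 + \frac{1}{T}\right)$)
$o{\left(1 \right)} \left(-130\right) - 138 = 2 \cdot 1 \left(2 - 2 \cdot 1^{2} + 3 \cdot 1\right) \left(-130\right) - 138 = 2 \cdot 1 \left(2 - 2 + 3\right) \left(-130\right) - 138 = 2 \cdot 1 \cdot 3 \left(-130\right) - 138 = 6 \left(-130\right) - 138 = -780 - 138 = -918$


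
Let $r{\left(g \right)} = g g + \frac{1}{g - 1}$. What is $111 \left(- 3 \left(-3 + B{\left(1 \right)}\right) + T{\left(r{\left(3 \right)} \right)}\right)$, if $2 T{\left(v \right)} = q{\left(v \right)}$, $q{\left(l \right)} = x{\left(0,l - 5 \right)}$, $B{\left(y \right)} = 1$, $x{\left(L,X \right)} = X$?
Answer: $\frac{3663}{4} \approx 915.75$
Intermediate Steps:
$q{\left(l \right)} = -5 + l$ ($q{\left(l \right)} = l - 5 = -5 + l$)
$r{\left(g \right)} = g^{2} + \frac{1}{-1 + g}$
$T{\left(v \right)} = - \frac{5}{2} + \frac{v}{2}$ ($T{\left(v \right)} = \frac{-5 + v}{2} = - \frac{5}{2} + \frac{v}{2}$)
$111 \left(- 3 \left(-3 + B{\left(1 \right)}\right) + T{\left(r{\left(3 \right)} \right)}\right) = 111 \left(- 3 \left(-3 + 1\right) - \left(\frac{5}{2} - \frac{\frac{1}{-1 + 3} \left(1 + 3^{3} - 3^{2}\right)}{2}\right)\right) = 111 \left(\left(-3\right) \left(-2\right) - \left(\frac{5}{2} - \frac{\frac{1}{2} \left(1 + 27 - 9\right)}{2}\right)\right) = 111 \left(6 - \left(\frac{5}{2} - \frac{\frac{1}{2} \left(1 + 27 - 9\right)}{2}\right)\right) = 111 \left(6 - \left(\frac{5}{2} - \frac{\frac{1}{2} \cdot 19}{2}\right)\right) = 111 \left(6 + \left(- \frac{5}{2} + \frac{1}{2} \cdot \frac{19}{2}\right)\right) = 111 \left(6 + \left(- \frac{5}{2} + \frac{19}{4}\right)\right) = 111 \left(6 + \frac{9}{4}\right) = 111 \cdot \frac{33}{4} = \frac{3663}{4}$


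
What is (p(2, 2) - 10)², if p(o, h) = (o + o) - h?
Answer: 64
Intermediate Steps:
p(o, h) = -h + 2*o (p(o, h) = 2*o - h = -h + 2*o)
(p(2, 2) - 10)² = ((-1*2 + 2*2) - 10)² = ((-2 + 4) - 10)² = (2 - 10)² = (-8)² = 64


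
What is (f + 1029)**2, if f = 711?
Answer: 3027600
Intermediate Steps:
(f + 1029)**2 = (711 + 1029)**2 = 1740**2 = 3027600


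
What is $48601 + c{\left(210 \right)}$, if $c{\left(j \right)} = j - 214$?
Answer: $48597$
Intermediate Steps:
$c{\left(j \right)} = -214 + j$
$48601 + c{\left(210 \right)} = 48601 + \left(-214 + 210\right) = 48601 - 4 = 48597$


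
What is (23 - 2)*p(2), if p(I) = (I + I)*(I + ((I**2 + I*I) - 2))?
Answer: 672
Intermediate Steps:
p(I) = 2*I*(-2 + I + 2*I**2) (p(I) = (2*I)*(I + ((I**2 + I**2) - 2)) = (2*I)*(I + (2*I**2 - 2)) = (2*I)*(I + (-2 + 2*I**2)) = (2*I)*(-2 + I + 2*I**2) = 2*I*(-2 + I + 2*I**2))
(23 - 2)*p(2) = (23 - 2)*(2*2*(-2 + 2 + 2*2**2)) = 21*(2*2*(-2 + 2 + 2*4)) = 21*(2*2*(-2 + 2 + 8)) = 21*(2*2*8) = 21*32 = 672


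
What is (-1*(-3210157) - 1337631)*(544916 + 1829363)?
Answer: 4445899158754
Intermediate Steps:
(-1*(-3210157) - 1337631)*(544916 + 1829363) = (3210157 - 1337631)*2374279 = 1872526*2374279 = 4445899158754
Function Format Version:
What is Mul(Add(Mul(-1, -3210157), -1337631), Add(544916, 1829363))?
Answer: 4445899158754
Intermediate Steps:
Mul(Add(Mul(-1, -3210157), -1337631), Add(544916, 1829363)) = Mul(Add(3210157, -1337631), 2374279) = Mul(1872526, 2374279) = 4445899158754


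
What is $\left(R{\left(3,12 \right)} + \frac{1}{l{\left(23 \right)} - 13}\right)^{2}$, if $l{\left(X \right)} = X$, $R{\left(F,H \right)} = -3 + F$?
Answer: $\frac{1}{100} \approx 0.01$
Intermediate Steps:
$\left(R{\left(3,12 \right)} + \frac{1}{l{\left(23 \right)} - 13}\right)^{2} = \left(\left(-3 + 3\right) + \frac{1}{23 - 13}\right)^{2} = \left(0 + \frac{1}{10}\right)^{2} = \left(\frac{1}{10}\right)^{2} = \frac{1}{100}$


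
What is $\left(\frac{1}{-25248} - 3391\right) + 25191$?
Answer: $\frac{550406399}{25248} \approx 21800.0$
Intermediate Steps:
$\left(\frac{1}{-25248} - 3391\right) + 25191 = \left(- \frac{1}{25248} - 3391\right) + 25191 = - \frac{85615969}{25248} + 25191 = \frac{550406399}{25248}$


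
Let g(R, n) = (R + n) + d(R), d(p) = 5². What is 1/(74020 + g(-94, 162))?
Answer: 1/74113 ≈ 1.3493e-5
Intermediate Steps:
d(p) = 25
g(R, n) = 25 + R + n (g(R, n) = (R + n) + 25 = 25 + R + n)
1/(74020 + g(-94, 162)) = 1/(74020 + (25 - 94 + 162)) = 1/(74020 + 93) = 1/74113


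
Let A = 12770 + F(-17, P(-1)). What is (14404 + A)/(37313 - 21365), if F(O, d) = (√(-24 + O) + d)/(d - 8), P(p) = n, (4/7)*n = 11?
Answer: 1222907/717660 + I*√41/179415 ≈ 1.704 + 3.5689e-5*I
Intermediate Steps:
n = 77/4 (n = (7/4)*11 = 77/4 ≈ 19.250)
P(p) = 77/4
F(O, d) = (d + √(-24 + O))/(-8 + d)
A = 574727/45 + 4*I*√41/45 (A = 12770 + (77/4 + √(-24 - 17))/(-8 + 77/4) = 12770 + (77/4 + √(-41))/(45/4) = 12770 + 4*(77/4 + I*√41)/45 = 12770 + (77/45 + 4*I*√41/45) = 574727/45 + 4*I*√41/45 ≈ 12772.0 + 0.56917*I)
(14404 + A)/(37313 - 21365) = (14404 + (574727/45 + 4*I*√41/45))/(37313 - 21365) = (1222907/45 + 4*I*√41/45)/15948 = (1222907/45 + 4*I*√41/45)*(1/15948) = 1222907/717660 + I*√41/179415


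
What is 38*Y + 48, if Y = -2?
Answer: -28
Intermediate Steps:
38*Y + 48 = 38*(-2) + 48 = -76 + 48 = -28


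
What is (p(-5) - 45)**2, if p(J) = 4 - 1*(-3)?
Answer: 1444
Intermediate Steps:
p(J) = 7 (p(J) = 4 + 3 = 7)
(p(-5) - 45)**2 = (7 - 45)**2 = (-38)**2 = 1444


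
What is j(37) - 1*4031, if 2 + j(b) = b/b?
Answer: -4032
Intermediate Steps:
j(b) = -1 (j(b) = -2 + b/b = -2 + 1 = -1)
j(37) - 1*4031 = -1 - 1*4031 = -1 - 4031 = -4032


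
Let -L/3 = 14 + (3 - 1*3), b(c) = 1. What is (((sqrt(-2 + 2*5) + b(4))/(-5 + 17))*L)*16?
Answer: -56 - 112*sqrt(2) ≈ -214.39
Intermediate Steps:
L = -42 (L = -3*(14 + (3 - 1*3)) = -3*(14 + (3 - 3)) = -3*(14 + 0) = -3*14 = -42)
(((sqrt(-2 + 2*5) + b(4))/(-5 + 17))*L)*16 = (((sqrt(-2 + 2*5) + 1)/(-5 + 17))*(-42))*16 = (((sqrt(-2 + 10) + 1)/12)*(-42))*16 = (((sqrt(8) + 1)*(1/12))*(-42))*16 = (((2*sqrt(2) + 1)*(1/12))*(-42))*16 = (((1 + 2*sqrt(2))*(1/12))*(-42))*16 = ((1/12 + sqrt(2)/6)*(-42))*16 = (-7/2 - 7*sqrt(2))*16 = -56 - 112*sqrt(2)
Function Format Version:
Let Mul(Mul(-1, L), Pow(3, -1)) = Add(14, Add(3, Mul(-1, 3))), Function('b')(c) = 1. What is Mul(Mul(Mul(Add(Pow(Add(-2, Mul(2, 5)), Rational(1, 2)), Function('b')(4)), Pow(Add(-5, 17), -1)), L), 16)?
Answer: Add(-56, Mul(-112, Pow(2, Rational(1, 2)))) ≈ -214.39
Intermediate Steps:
L = -42 (L = Mul(-3, Add(14, Add(3, Mul(-1, 3)))) = Mul(-3, Add(14, Add(3, -3))) = Mul(-3, Add(14, 0)) = Mul(-3, 14) = -42)
Mul(Mul(Mul(Add(Pow(Add(-2, Mul(2, 5)), Rational(1, 2)), Function('b')(4)), Pow(Add(-5, 17), -1)), L), 16) = Mul(Mul(Mul(Add(Pow(Add(-2, Mul(2, 5)), Rational(1, 2)), 1), Pow(Add(-5, 17), -1)), -42), 16) = Mul(Mul(Mul(Add(Pow(Add(-2, 10), Rational(1, 2)), 1), Pow(12, -1)), -42), 16) = Mul(Mul(Mul(Add(Pow(8, Rational(1, 2)), 1), Rational(1, 12)), -42), 16) = Mul(Mul(Mul(Add(Mul(2, Pow(2, Rational(1, 2))), 1), Rational(1, 12)), -42), 16) = Mul(Mul(Mul(Add(1, Mul(2, Pow(2, Rational(1, 2)))), Rational(1, 12)), -42), 16) = Mul(Mul(Add(Rational(1, 12), Mul(Rational(1, 6), Pow(2, Rational(1, 2)))), -42), 16) = Mul(Add(Rational(-7, 2), Mul(-7, Pow(2, Rational(1, 2)))), 16) = Add(-56, Mul(-112, Pow(2, Rational(1, 2))))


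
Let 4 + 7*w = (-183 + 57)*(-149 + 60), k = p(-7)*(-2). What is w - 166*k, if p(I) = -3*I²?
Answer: -330418/7 ≈ -47203.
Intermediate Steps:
k = 294 (k = -3*(-7)²*(-2) = -3*49*(-2) = -147*(-2) = 294)
w = 11210/7 (w = -4/7 + ((-183 + 57)*(-149 + 60))/7 = -4/7 + (-126*(-89))/7 = -4/7 + (⅐)*11214 = -4/7 + 1602 = 11210/7 ≈ 1601.4)
w - 166*k = 11210/7 - 166*294 = 11210/7 - 48804 = -330418/7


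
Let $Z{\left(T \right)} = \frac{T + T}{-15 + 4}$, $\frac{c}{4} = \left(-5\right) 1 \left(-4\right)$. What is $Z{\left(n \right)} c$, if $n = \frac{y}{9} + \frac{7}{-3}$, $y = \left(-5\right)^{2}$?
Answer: $- \frac{640}{99} \approx -6.4646$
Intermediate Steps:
$y = 25$
$c = 80$ ($c = 4 \left(-5\right) 1 \left(-4\right) = 4 \left(\left(-5\right) \left(-4\right)\right) = 4 \cdot 20 = 80$)
$n = \frac{4}{9}$ ($n = \frac{25}{9} + \frac{7}{-3} = 25 \cdot \frac{1}{9} + 7 \left(- \frac{1}{3}\right) = \frac{25}{9} - \frac{7}{3} = \frac{4}{9} \approx 0.44444$)
$Z{\left(T \right)} = - \frac{2 T}{11}$ ($Z{\left(T \right)} = \frac{2 T}{-11} = 2 T \left(- \frac{1}{11}\right) = - \frac{2 T}{11}$)
$Z{\left(n \right)} c = \left(- \frac{2}{11}\right) \frac{4}{9} \cdot 80 = \left(- \frac{8}{99}\right) 80 = - \frac{640}{99}$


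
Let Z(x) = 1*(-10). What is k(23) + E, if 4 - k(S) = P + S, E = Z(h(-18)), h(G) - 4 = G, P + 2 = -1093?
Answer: 1066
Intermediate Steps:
P = -1095 (P = -2 - 1093 = -1095)
h(G) = 4 + G
Z(x) = -10
E = -10
k(S) = 1099 - S (k(S) = 4 - (-1095 + S) = 4 + (1095 - S) = 1099 - S)
k(23) + E = (1099 - 1*23) - 10 = (1099 - 23) - 10 = 1076 - 10 = 1066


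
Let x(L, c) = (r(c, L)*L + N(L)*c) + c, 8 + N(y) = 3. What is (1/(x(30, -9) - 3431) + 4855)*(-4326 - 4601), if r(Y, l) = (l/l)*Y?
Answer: -158843235098/3665 ≈ -4.3341e+7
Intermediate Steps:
N(y) = -5 (N(y) = -8 + 3 = -5)
r(Y, l) = Y (r(Y, l) = 1*Y = Y)
x(L, c) = -4*c + L*c (x(L, c) = (c*L - 5*c) + c = (L*c - 5*c) + c = (-5*c + L*c) + c = -4*c + L*c)
(1/(x(30, -9) - 3431) + 4855)*(-4326 - 4601) = (1/(-9*(-4 + 30) - 3431) + 4855)*(-4326 - 4601) = (1/(-9*26 - 3431) + 4855)*(-8927) = (1/(-234 - 3431) + 4855)*(-8927) = (1/(-3665) + 4855)*(-8927) = (-1/3665 + 4855)*(-8927) = (17793574/3665)*(-8927) = -158843235098/3665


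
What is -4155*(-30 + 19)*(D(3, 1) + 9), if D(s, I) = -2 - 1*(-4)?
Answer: 502755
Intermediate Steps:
D(s, I) = 2 (D(s, I) = -2 + 4 = 2)
-4155*(-30 + 19)*(D(3, 1) + 9) = -4155*(-30 + 19)*(2 + 9) = -(-45705)*11 = -4155*(-121) = 502755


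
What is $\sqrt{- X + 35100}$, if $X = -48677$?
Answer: $\sqrt{83777} \approx 289.44$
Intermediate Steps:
$\sqrt{- X + 35100} = \sqrt{\left(-1\right) \left(-48677\right) + 35100} = \sqrt{48677 + 35100} = \sqrt{83777}$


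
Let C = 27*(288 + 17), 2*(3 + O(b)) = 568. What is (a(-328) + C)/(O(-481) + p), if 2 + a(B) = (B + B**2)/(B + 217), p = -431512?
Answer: -268869/15955547 ≈ -0.016851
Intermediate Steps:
O(b) = 281 (O(b) = -3 + (1/2)*568 = -3 + 284 = 281)
a(B) = -2 + (B + B**2)/(217 + B) (a(B) = -2 + (B + B**2)/(B + 217) = -2 + (B + B**2)/(217 + B))
C = 8235 (C = 27*305 = 8235)
(a(-328) + C)/(O(-481) + p) = ((-434 + (-328)**2 - 1*(-328))/(217 - 328) + 8235)/(281 - 431512) = ((-434 + 107584 + 328)/(-111) + 8235)/(-431231) = (-1/111*107478 + 8235)*(-1/431231) = (-35826/37 + 8235)*(-1/431231) = (268869/37)*(-1/431231) = -268869/15955547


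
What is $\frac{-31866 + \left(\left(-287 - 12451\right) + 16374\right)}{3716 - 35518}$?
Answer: $\frac{14115}{15901} \approx 0.88768$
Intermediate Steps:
$\frac{-31866 + \left(\left(-287 - 12451\right) + 16374\right)}{3716 - 35518} = \frac{-31866 + \left(-12738 + 16374\right)}{-31802} = \left(-31866 + 3636\right) \left(- \frac{1}{31802}\right) = \left(-28230\right) \left(- \frac{1}{31802}\right) = \frac{14115}{15901}$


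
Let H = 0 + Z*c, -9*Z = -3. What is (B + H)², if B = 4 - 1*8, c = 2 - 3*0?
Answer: 100/9 ≈ 11.111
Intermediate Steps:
Z = ⅓ (Z = -⅑*(-3) = ⅓ ≈ 0.33333)
c = 2 (c = 2 + 0 = 2)
H = ⅔ (H = 0 + (⅓)*2 = 0 + ⅔ = ⅔ ≈ 0.66667)
B = -4 (B = 4 - 8 = -4)
(B + H)² = (-4 + ⅔)² = (-10/3)² = 100/9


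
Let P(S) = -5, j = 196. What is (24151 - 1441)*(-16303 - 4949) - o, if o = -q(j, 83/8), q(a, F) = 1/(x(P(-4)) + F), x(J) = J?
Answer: -20753215552/43 ≈ -4.8263e+8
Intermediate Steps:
q(a, F) = 1/(-5 + F)
o = -8/43 (o = -1/(-5 + 83/8) = -1/43/8 = -1*8/43 = -8/43 ≈ -0.18605)
(24151 - 1441)*(-16303 - 4949) - o = (24151 - 1441)*(-16303 - 4949) - 1*(-8/43) = 22710*(-21252) + 8/43 = -482632920 + 8/43 = -20753215552/43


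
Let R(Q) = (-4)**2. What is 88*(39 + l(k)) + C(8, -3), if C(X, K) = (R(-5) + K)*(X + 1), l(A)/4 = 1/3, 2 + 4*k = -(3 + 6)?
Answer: 10999/3 ≈ 3666.3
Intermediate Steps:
k = -11/4 (k = -1/2 + (-(3 + 6))/4 = -1/2 + (-1*9)/4 = -1/2 + (1/4)*(-9) = -1/2 - 9/4 = -11/4 ≈ -2.7500)
R(Q) = 16
l(A) = 4/3
C(X, K) = (1 + X)*(16 + K) (C(X, K) = (16 + K)*(X + 1) = (16 + K)*(1 + X) = (1 + X)*(16 + K))
88*(39 + l(k)) + C(8, -3) = 88*(39 + 4/3) + (16 - 3 + 16*8 - 3*8) = 88*(121/3) + (16 - 3 + 128 - 24) = 10648/3 + 117 = 10999/3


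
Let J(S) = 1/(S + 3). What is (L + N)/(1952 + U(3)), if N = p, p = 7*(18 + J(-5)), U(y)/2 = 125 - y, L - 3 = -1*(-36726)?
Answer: 73703/4392 ≈ 16.781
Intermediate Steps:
L = 36729 (L = 3 - 1*(-36726) = 3 + 36726 = 36729)
U(y) = 250 - 2*y (U(y) = 2*(125 - y) = 250 - 2*y)
J(S) = 1/(3 + S)
p = 245/2 (p = 7*(18 + 1/(3 - 5)) = 7*(18 + 1/(-2)) = 7*(18 - ½) = 7*(35/2) = 245/2 ≈ 122.50)
N = 245/2 ≈ 122.50
(L + N)/(1952 + U(3)) = (36729 + 245/2)/(1952 + (250 - 2*3)) = 73703/(2*(1952 + (250 - 6))) = 73703/(2*(1952 + 244)) = (73703/2)/2196 = (73703/2)*(1/2196) = 73703/4392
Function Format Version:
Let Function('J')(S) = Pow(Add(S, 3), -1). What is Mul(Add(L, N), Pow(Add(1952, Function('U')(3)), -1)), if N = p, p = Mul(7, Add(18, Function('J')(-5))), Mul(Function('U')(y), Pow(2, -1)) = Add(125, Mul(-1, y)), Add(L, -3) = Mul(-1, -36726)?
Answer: Rational(73703, 4392) ≈ 16.781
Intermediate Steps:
L = 36729 (L = Add(3, Mul(-1, -36726)) = Add(3, 36726) = 36729)
Function('U')(y) = Add(250, Mul(-2, y)) (Function('U')(y) = Mul(2, Add(125, Mul(-1, y))) = Add(250, Mul(-2, y)))
Function('J')(S) = Pow(Add(3, S), -1)
p = Rational(245, 2) (p = Mul(7, Add(18, Pow(Add(3, -5), -1))) = Mul(7, Add(18, Pow(-2, -1))) = Mul(7, Add(18, Rational(-1, 2))) = Mul(7, Rational(35, 2)) = Rational(245, 2) ≈ 122.50)
N = Rational(245, 2) ≈ 122.50
Mul(Add(L, N), Pow(Add(1952, Function('U')(3)), -1)) = Mul(Add(36729, Rational(245, 2)), Pow(Add(1952, Add(250, Mul(-2, 3))), -1)) = Mul(Rational(73703, 2), Pow(Add(1952, Add(250, -6)), -1)) = Mul(Rational(73703, 2), Pow(Add(1952, 244), -1)) = Mul(Rational(73703, 2), Pow(2196, -1)) = Mul(Rational(73703, 2), Rational(1, 2196)) = Rational(73703, 4392)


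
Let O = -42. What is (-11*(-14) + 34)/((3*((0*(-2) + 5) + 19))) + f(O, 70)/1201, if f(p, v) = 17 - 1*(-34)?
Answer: 57365/21618 ≈ 2.6536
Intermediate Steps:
f(p, v) = 51 (f(p, v) = 17 + 34 = 51)
(-11*(-14) + 34)/((3*((0*(-2) + 5) + 19))) + f(O, 70)/1201 = (-11*(-14) + 34)/((3*((0*(-2) + 5) + 19))) + 51/1201 = (154 + 34)/((3*((0 + 5) + 19))) + 51*(1/1201) = 188/((3*(5 + 19))) + 51/1201 = 188/((3*24)) + 51/1201 = 188/72 + 51/1201 = 188*(1/72) + 51/1201 = 47/18 + 51/1201 = 57365/21618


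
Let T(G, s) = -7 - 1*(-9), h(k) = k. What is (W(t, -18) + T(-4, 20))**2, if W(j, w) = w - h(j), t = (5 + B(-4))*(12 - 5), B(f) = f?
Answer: 529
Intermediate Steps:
t = 7 (t = (5 - 4)*(12 - 5) = 1*7 = 7)
W(j, w) = w - j
T(G, s) = 2 (T(G, s) = -7 + 9 = 2)
(W(t, -18) + T(-4, 20))**2 = ((-18 - 1*7) + 2)**2 = ((-18 - 7) + 2)**2 = (-25 + 2)**2 = (-23)**2 = 529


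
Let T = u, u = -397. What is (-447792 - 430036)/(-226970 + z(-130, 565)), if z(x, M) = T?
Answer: 125404/32481 ≈ 3.8608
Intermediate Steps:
T = -397
z(x, M) = -397
(-447792 - 430036)/(-226970 + z(-130, 565)) = (-447792 - 430036)/(-226970 - 397) = -877828/(-227367) = -877828*(-1/227367) = 125404/32481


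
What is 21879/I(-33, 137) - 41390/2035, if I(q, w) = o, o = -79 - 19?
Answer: -9715997/39886 ≈ -243.59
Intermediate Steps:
o = -98
I(q, w) = -98
21879/I(-33, 137) - 41390/2035 = 21879/(-98) - 41390/2035 = 21879*(-1/98) - 41390*1/2035 = -21879/98 - 8278/407 = -9715997/39886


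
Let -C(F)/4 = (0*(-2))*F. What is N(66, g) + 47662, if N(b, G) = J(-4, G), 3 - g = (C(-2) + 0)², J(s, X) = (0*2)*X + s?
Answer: 47658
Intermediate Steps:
C(F) = 0 (C(F) = -4*0*(-2)*F = -0*F = -4*0 = 0)
J(s, X) = s (J(s, X) = 0*X + s = 0 + s = s)
g = 3 (g = 3 - (0 + 0)² = 3 - 1*0² = 3 - 1*0 = 3 + 0 = 3)
N(b, G) = -4
N(66, g) + 47662 = -4 + 47662 = 47658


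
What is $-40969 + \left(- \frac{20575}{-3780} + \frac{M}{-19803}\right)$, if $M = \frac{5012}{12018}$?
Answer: $- \frac{58494104586293}{1427954724} \approx -40964.0$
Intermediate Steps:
$M = \frac{2506}{6009}$ ($M = 5012 \cdot \frac{1}{12018} = \frac{2506}{6009} \approx 0.41704$)
$-40969 + \left(- \frac{20575}{-3780} + \frac{M}{-19803}\right) = -40969 + \left(- \frac{20575}{-3780} + \frac{2506}{6009 \left(-19803\right)}\right) = -40969 + \left(\left(-20575\right) \left(- \frac{1}{3780}\right) + \frac{2506}{6009} \left(- \frac{1}{19803}\right)\right) = -40969 + \left(\frac{4115}{756} - \frac{358}{16999461}\right) = -40969 + \frac{7772501263}{1427954724} = - \frac{58494104586293}{1427954724}$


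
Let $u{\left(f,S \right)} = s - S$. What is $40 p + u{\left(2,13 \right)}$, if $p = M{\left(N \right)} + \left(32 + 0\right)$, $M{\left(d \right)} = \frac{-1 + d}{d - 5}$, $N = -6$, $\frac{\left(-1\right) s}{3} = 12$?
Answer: $\frac{13821}{11} \approx 1256.5$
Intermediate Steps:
$s = -36$ ($s = \left(-3\right) 12 = -36$)
$M{\left(d \right)} = \frac{-1 + d}{-5 + d}$
$p = \frac{359}{11}$ ($p = \frac{-1 - 6}{-5 - 6} + \left(32 + 0\right) = \frac{1}{-11} \left(-7\right) + 32 = \left(- \frac{1}{11}\right) \left(-7\right) + 32 = \frac{7}{11} + 32 = \frac{359}{11} \approx 32.636$)
$u{\left(f,S \right)} = -36 - S$
$40 p + u{\left(2,13 \right)} = 40 \cdot \frac{359}{11} - 49 = \frac{14360}{11} - 49 = \frac{13821}{11}$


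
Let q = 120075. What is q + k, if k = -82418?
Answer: 37657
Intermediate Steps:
q + k = 120075 - 82418 = 37657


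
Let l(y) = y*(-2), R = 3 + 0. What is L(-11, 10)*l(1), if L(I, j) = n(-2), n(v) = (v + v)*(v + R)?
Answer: 8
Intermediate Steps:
R = 3
n(v) = 2*v*(3 + v) (n(v) = (v + v)*(v + 3) = (2*v)*(3 + v) = 2*v*(3 + v))
L(I, j) = -4 (L(I, j) = 2*(-2)*(3 - 2) = 2*(-2)*1 = -4)
l(y) = -2*y
L(-11, 10)*l(1) = -(-8) = -4*(-2) = 8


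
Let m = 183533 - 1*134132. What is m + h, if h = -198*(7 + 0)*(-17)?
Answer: 72963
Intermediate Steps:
m = 49401 (m = 183533 - 134132 = 49401)
h = 23562 (h = -1386*(-17) = -198*(-119) = 23562)
m + h = 49401 + 23562 = 72963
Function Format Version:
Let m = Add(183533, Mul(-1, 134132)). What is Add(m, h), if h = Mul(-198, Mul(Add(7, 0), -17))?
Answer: 72963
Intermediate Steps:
m = 49401 (m = Add(183533, -134132) = 49401)
h = 23562 (h = Mul(-198, Mul(7, -17)) = Mul(-198, -119) = 23562)
Add(m, h) = Add(49401, 23562) = 72963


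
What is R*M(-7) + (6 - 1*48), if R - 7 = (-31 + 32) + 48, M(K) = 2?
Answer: 70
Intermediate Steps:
R = 56 (R = 7 + ((-31 + 32) + 48) = 7 + (1 + 48) = 7 + 49 = 56)
R*M(-7) + (6 - 1*48) = 56*2 + (6 - 1*48) = 112 + (6 - 48) = 112 - 42 = 70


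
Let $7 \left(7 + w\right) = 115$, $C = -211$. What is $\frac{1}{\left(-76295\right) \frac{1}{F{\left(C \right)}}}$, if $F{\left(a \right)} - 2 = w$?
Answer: $- \frac{16}{106813} \approx -0.00014979$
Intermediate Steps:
$w = \frac{66}{7}$ ($w = -7 + \frac{1}{7} \cdot 115 = -7 + \frac{115}{7} = \frac{66}{7} \approx 9.4286$)
$F{\left(a \right)} = \frac{80}{7}$ ($F{\left(a \right)} = 2 + \frac{66}{7} = \frac{80}{7}$)
$\frac{1}{\left(-76295\right) \frac{1}{F{\left(C \right)}}} = \frac{1}{\left(-76295\right) \frac{1}{\frac{80}{7}}} = \frac{1}{\left(-76295\right) \frac{7}{80}} = \frac{1}{- \frac{106813}{16}} = - \frac{16}{106813}$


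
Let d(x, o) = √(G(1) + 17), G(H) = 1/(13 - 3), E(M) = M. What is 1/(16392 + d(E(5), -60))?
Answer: 54640/895658823 - √190/895658823 ≈ 6.0990e-5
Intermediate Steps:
G(H) = ⅒ (G(H) = 1/10 = ⅒)
d(x, o) = 3*√190/10 (d(x, o) = √(⅒ + 17) = √(171/10) = 3*√190/10)
1/(16392 + d(E(5), -60)) = 1/(16392 + 3*√190/10)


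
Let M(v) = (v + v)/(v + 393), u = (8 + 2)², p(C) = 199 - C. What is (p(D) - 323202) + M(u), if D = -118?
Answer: -159182105/493 ≈ -3.2288e+5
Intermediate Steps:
u = 100 (u = 10² = 100)
M(v) = 2*v/(393 + v) (M(v) = (2*v)/(393 + v) = 2*v/(393 + v))
(p(D) - 323202) + M(u) = ((199 - 1*(-118)) - 323202) + 2*100/(393 + 100) = ((199 + 118) - 323202) + 2*100/493 = (317 - 323202) + 2*100*(1/493) = -322885 + 200/493 = -159182105/493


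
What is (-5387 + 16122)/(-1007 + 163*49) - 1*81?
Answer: -110929/1396 ≈ -79.462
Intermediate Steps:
(-5387 + 16122)/(-1007 + 163*49) - 1*81 = 10735/(-1007 + 7987) - 81 = 10735/6980 - 81 = 10735*(1/6980) - 81 = 2147/1396 - 81 = -110929/1396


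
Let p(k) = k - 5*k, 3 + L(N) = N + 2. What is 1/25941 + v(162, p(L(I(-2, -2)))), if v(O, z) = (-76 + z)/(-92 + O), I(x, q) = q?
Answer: -830077/907935 ≈ -0.91425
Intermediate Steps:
L(N) = -1 + N (L(N) = -3 + (N + 2) = -3 + (2 + N) = -1 + N)
p(k) = -4*k
v(O, z) = (-76 + z)/(-92 + O)
1/25941 + v(162, p(L(I(-2, -2)))) = 1/25941 + (-76 - 4*(-1 - 2))/(-92 + 162) = 1/25941 + (-76 - 4*(-3))/70 = 1/25941 + (-76 + 12)/70 = 1/25941 + (1/70)*(-64) = 1/25941 - 32/35 = -830077/907935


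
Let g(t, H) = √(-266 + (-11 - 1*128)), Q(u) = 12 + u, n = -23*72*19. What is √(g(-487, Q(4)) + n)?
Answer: 3*√(-3496 + I*√5) ≈ 0.056727 + 177.38*I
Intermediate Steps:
n = -31464 (n = -1656*19 = -31464)
g(t, H) = 9*I*√5 (g(t, H) = √(-266 + (-11 - 128)) = √(-266 - 139) = √(-405) = 9*I*√5)
√(g(-487, Q(4)) + n) = √(9*I*√5 - 31464) = √(-31464 + 9*I*√5)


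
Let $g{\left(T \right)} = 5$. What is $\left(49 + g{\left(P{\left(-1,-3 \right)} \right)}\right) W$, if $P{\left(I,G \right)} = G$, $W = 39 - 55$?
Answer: $-864$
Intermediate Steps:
$W = -16$
$\left(49 + g{\left(P{\left(-1,-3 \right)} \right)}\right) W = \left(49 + 5\right) \left(-16\right) = 54 \left(-16\right) = -864$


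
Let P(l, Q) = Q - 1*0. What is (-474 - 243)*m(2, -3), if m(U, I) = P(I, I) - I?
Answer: 0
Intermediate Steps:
P(l, Q) = Q (P(l, Q) = Q + 0 = Q)
m(U, I) = 0 (m(U, I) = I - I = 0)
(-474 - 243)*m(2, -3) = (-474 - 243)*0 = -717*0 = 0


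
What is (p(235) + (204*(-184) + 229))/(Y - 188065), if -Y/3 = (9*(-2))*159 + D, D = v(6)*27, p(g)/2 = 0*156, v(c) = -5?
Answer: 37307/179074 ≈ 0.20833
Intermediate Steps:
p(g) = 0 (p(g) = 2*(0*156) = 2*0 = 0)
D = -135 (D = -5*27 = -135)
Y = 8991 (Y = -3*((9*(-2))*159 - 135) = -3*(-18*159 - 135) = -3*(-2862 - 135) = -3*(-2997) = 8991)
(p(235) + (204*(-184) + 229))/(Y - 188065) = (0 + (204*(-184) + 229))/(8991 - 188065) = (0 + (-37536 + 229))/(-179074) = (0 - 37307)*(-1/179074) = -37307*(-1/179074) = 37307/179074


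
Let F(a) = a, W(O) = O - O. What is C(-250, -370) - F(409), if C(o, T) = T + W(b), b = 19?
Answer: -779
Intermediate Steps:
W(O) = 0
C(o, T) = T (C(o, T) = T + 0 = T)
C(-250, -370) - F(409) = -370 - 1*409 = -370 - 409 = -779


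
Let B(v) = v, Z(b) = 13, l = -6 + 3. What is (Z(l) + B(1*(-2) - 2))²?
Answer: 81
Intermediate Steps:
l = -3
(Z(l) + B(1*(-2) - 2))² = (13 + (1*(-2) - 2))² = (13 + (-2 - 2))² = (13 - 4)² = 9² = 81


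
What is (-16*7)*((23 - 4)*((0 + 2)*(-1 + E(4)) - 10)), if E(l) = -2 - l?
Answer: 51072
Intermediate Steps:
(-16*7)*((23 - 4)*((0 + 2)*(-1 + E(4)) - 10)) = (-16*7)*((23 - 4)*((0 + 2)*(-1 + (-2 - 1*4)) - 10)) = -2128*(2*(-1 + (-2 - 4)) - 10) = -2128*(2*(-1 - 6) - 10) = -2128*(2*(-7) - 10) = -2128*(-14 - 10) = -2128*(-24) = -112*(-456) = 51072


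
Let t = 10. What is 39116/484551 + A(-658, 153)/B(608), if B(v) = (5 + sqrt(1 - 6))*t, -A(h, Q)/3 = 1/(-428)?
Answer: 335317511/4147756560 - I*sqrt(5)/42800 ≈ 0.080843 - 5.2245e-5*I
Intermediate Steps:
A(h, Q) = 3/428 (A(h, Q) = -3/(-428) = -3*(-1/428) = 3/428)
B(v) = 50 + 10*I*sqrt(5) (B(v) = (5 + sqrt(1 - 6))*10 = (5 + sqrt(-5))*10 = (5 + I*sqrt(5))*10 = 50 + 10*I*sqrt(5))
39116/484551 + A(-658, 153)/B(608) = 39116/484551 + 3/(428*(50 + 10*I*sqrt(5)))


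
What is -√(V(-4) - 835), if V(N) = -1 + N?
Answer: -2*I*√210 ≈ -28.983*I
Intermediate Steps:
-√(V(-4) - 835) = -√((-1 - 4) - 835) = -√(-5 - 835) = -√(-840) = -2*I*√210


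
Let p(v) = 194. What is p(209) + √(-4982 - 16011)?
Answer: 194 + I*√20993 ≈ 194.0 + 144.89*I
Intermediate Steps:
p(209) + √(-4982 - 16011) = 194 + √(-4982 - 16011) = 194 + √(-20993) = 194 + I*√20993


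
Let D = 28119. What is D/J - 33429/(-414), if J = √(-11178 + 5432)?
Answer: 11143/138 - 2163*I*√34/34 ≈ 80.746 - 370.95*I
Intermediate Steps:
J = 13*I*√34 (J = √(-5746) = 13*I*√34 ≈ 75.802*I)
D/J - 33429/(-414) = 28119/((13*I*√34)) - 33429/(-414) = 28119*(-I*√34/442) - 33429*(-1/414) = -2163*I*√34/34 + 11143/138 = 11143/138 - 2163*I*√34/34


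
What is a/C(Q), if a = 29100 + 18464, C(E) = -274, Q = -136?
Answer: -23782/137 ≈ -173.59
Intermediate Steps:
a = 47564
a/C(Q) = 47564/(-274) = 47564*(-1/274) = -23782/137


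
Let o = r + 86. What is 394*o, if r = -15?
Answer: 27974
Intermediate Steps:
o = 71 (o = -15 + 86 = 71)
394*o = 394*71 = 27974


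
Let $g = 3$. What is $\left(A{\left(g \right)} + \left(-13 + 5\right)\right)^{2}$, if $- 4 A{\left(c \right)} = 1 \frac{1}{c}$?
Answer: $\frac{9409}{144} \approx 65.34$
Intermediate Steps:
$A{\left(c \right)} = - \frac{1}{4 c}$ ($A{\left(c \right)} = - \frac{1 \frac{1}{c}}{4} = - \frac{1}{4 c}$)
$\left(A{\left(g \right)} + \left(-13 + 5\right)\right)^{2} = \left(- \frac{1}{4 \cdot 3} + \left(-13 + 5\right)\right)^{2} = \left(\left(- \frac{1}{4}\right) \frac{1}{3} - 8\right)^{2} = \left(- \frac{1}{12} - 8\right)^{2} = \left(- \frac{97}{12}\right)^{2} = \frac{9409}{144}$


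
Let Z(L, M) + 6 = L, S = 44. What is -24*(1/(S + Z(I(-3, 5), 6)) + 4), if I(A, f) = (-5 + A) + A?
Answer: -872/9 ≈ -96.889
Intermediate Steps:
I(A, f) = -5 + 2*A
Z(L, M) = -6 + L
-24*(1/(S + Z(I(-3, 5), 6)) + 4) = -24*(1/(44 + (-6 + (-5 + 2*(-3)))) + 4) = -24*(1/(44 + (-6 + (-5 - 6))) + 4) = -24*(1/(44 + (-6 - 11)) + 4) = -24*(1/(44 - 17) + 4) = -24*(1/27 + 4) = -24*109/27 = -872/9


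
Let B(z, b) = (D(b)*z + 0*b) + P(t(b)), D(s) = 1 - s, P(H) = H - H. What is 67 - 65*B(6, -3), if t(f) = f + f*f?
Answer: -1493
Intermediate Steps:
t(f) = f + f**2
P(H) = 0
B(z, b) = z*(1 - b) (B(z, b) = ((1 - b)*z + 0*b) + 0 = (z*(1 - b) + 0) + 0 = z*(1 - b) + 0 = z*(1 - b))
67 - 65*B(6, -3) = 67 - 390*(1 - 1*(-3)) = 67 - 390*(1 + 3) = 67 - 390*4 = 67 - 65*24 = 67 - 1560 = -1493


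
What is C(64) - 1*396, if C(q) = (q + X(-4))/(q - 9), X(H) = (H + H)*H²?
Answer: -21844/55 ≈ -397.16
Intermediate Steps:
X(H) = 2*H³ (X(H) = (2*H)*H² = 2*H³)
C(q) = (-128 + q)/(-9 + q) (C(q) = (q + 2*(-4)³)/(q - 9) = (q + 2*(-64))/(-9 + q) = (q - 128)/(-9 + q) = (-128 + q)/(-9 + q))
C(64) - 1*396 = (-128 + 64)/(-9 + 64) - 1*396 = -64/55 - 396 = -21844/55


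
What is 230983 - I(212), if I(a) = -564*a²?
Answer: 25579399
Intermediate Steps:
230983 - I(212) = 230983 - (-564)*212² = 230983 - (-564)*44944 = 230983 - 1*(-25348416) = 230983 + 25348416 = 25579399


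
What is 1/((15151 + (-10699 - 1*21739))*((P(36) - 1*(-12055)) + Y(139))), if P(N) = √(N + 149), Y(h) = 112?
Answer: -12167/2559093215048 + √185/2559093215048 ≈ -4.7491e-9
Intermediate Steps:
P(N) = √(149 + N)
1/((15151 + (-10699 - 1*21739))*((P(36) - 1*(-12055)) + Y(139))) = 1/((15151 + (-10699 - 1*21739))*((√(149 + 36) - 1*(-12055)) + 112)) = 1/((15151 + (-10699 - 21739))*((√185 + 12055) + 112)) = 1/((15151 - 32438)*((12055 + √185) + 112)) = 1/(-17287*(12167 + √185)) = 1/(-210330929 - 17287*√185)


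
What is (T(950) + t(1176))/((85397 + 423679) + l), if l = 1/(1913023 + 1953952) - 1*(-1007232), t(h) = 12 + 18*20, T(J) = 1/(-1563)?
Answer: 2248394609125/9164689775534463 ≈ 0.00024533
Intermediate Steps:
T(J) = -1/1563
t(h) = 372 (t(h) = 12 + 360 = 372)
l = 3894940963201/3866975 (l = 1/3866975 + 1007232 = 3894940963201/3866975 ≈ 1.0072e+6)
(T(950) + t(1176))/((85397 + 423679) + l) = (-1/1563 + 372)/((85397 + 423679) + 3894940963201/3866975) = 581435/(1563*(509076 + 3894940963201/3866975)) = 581435/(1563*(5863525128301/3866975)) = (581435/1563)*(3866975/5863525128301) = 2248394609125/9164689775534463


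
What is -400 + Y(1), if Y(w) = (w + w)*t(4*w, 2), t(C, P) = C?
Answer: -392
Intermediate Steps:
Y(w) = 8*w² (Y(w) = (w + w)*(4*w) = (2*w)*(4*w) = 8*w²)
-400 + Y(1) = -400 + 8*1² = -400 + 8*1 = -400 + 8 = -392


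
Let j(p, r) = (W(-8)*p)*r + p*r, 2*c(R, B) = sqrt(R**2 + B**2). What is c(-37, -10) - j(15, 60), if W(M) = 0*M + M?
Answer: 6300 + sqrt(1469)/2 ≈ 6319.2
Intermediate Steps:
W(M) = M (W(M) = 0 + M = M)
c(R, B) = sqrt(B**2 + R**2)/2 (c(R, B) = sqrt(R**2 + B**2)/2 = sqrt(B**2 + R**2)/2)
j(p, r) = -7*p*r (j(p, r) = (-8*p)*r + p*r = -8*p*r + p*r = -7*p*r)
c(-37, -10) - j(15, 60) = sqrt((-10)**2 + (-37)**2)/2 - (-7)*15*60 = sqrt(100 + 1369)/2 - 1*(-6300) = sqrt(1469)/2 + 6300 = 6300 + sqrt(1469)/2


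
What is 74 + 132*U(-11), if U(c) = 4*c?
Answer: -5734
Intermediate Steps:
74 + 132*U(-11) = 74 + 132*(4*(-11)) = 74 + 132*(-44) = 74 - 5808 = -5734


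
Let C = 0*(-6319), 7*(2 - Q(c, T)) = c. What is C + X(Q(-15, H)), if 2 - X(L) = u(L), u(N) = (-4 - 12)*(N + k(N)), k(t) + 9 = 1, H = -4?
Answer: -418/7 ≈ -59.714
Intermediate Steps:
k(t) = -8 (k(t) = -9 + 1 = -8)
Q(c, T) = 2 - c/7
u(N) = 128 - 16*N (u(N) = (-4 - 12)*(N - 8) = -16*(-8 + N) = 128 - 16*N)
C = 0
X(L) = -126 + 16*L (X(L) = 2 - (128 - 16*L) = 2 + (-128 + 16*L) = -126 + 16*L)
C + X(Q(-15, H)) = 0 + (-126 + 16*(2 - ⅐*(-15))) = 0 + (-126 + 16*(2 + 15/7)) = 0 + (-126 + 16*(29/7)) = 0 + (-126 + 464/7) = 0 - 418/7 = -418/7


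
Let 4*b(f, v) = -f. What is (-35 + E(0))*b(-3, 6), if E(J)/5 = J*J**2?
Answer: -105/4 ≈ -26.250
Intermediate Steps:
b(f, v) = -f/4 (b(f, v) = (-f)/4 = -f/4)
E(J) = 5*J**3 (E(J) = 5*(J*J**2) = 5*J**3)
(-35 + E(0))*b(-3, 6) = (-35 + 5*0**3)*(-1/4*(-3)) = (-35 + 5*0)*(3/4) = (-35 + 0)*(3/4) = -35*3/4 = -105/4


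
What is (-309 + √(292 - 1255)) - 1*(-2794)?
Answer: 2485 + 3*I*√107 ≈ 2485.0 + 31.032*I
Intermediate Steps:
(-309 + √(292 - 1255)) - 1*(-2794) = (-309 + √(-963)) + 2794 = (-309 + 3*I*√107) + 2794 = 2485 + 3*I*√107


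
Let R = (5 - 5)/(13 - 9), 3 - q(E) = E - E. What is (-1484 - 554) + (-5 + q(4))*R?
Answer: -2038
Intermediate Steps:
q(E) = 3 (q(E) = 3 - (E - E) = 3 - 1*0 = 3 + 0 = 3)
R = 0 (R = 0/4 = 0*(¼) = 0)
(-1484 - 554) + (-5 + q(4))*R = (-1484 - 554) + (-5 + 3)*0 = -2038 - 2*0 = -2038 + 0 = -2038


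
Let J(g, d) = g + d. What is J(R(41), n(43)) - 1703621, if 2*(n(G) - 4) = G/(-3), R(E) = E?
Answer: -10221499/6 ≈ -1.7036e+6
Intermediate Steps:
n(G) = 4 - G/6 (n(G) = 4 + (G/(-3))/2 = 4 + (-G/3)/2 = 4 - G/6)
J(g, d) = d + g
J(R(41), n(43)) - 1703621 = ((4 - ⅙*43) + 41) - 1703621 = ((4 - 43/6) + 41) - 1703621 = (-19/6 + 41) - 1703621 = 227/6 - 1703621 = -10221499/6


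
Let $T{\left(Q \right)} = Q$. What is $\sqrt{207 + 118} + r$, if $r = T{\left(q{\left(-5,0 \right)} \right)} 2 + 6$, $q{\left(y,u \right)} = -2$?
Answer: $2 + 5 \sqrt{13} \approx 20.028$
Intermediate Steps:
$r = 2$ ($r = \left(-2\right) 2 + 6 = -4 + 6 = 2$)
$\sqrt{207 + 118} + r = \sqrt{207 + 118} + 2 = \sqrt{325} + 2 = 5 \sqrt{13} + 2 = 2 + 5 \sqrt{13}$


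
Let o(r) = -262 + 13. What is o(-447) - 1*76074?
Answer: -76323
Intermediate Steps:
o(r) = -249
o(-447) - 1*76074 = -249 - 1*76074 = -249 - 76074 = -76323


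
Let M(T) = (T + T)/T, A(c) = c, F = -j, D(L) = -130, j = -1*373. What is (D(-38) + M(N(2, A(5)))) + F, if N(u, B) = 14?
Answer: 245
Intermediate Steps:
j = -373
F = 373 (F = -1*(-373) = 373)
M(T) = 2 (M(T) = (2*T)/T = 2)
(D(-38) + M(N(2, A(5)))) + F = (-130 + 2) + 373 = -128 + 373 = 245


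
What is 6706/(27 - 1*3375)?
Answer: -3353/1674 ≈ -2.0030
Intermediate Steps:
6706/(27 - 1*3375) = 6706/(27 - 3375) = 6706/(-3348) = 6706*(-1/3348) = -3353/1674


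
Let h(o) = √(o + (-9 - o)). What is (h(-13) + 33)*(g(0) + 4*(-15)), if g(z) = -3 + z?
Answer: -2079 - 189*I ≈ -2079.0 - 189.0*I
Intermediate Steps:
h(o) = 3*I (h(o) = √(-9) = 3*I)
(h(-13) + 33)*(g(0) + 4*(-15)) = (3*I + 33)*((-3 + 0) + 4*(-15)) = (33 + 3*I)*(-3 - 60) = (33 + 3*I)*(-63) = -2079 - 189*I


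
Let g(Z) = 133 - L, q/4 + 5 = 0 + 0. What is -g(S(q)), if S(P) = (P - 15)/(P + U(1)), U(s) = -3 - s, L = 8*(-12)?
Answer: -229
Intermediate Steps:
L = -96
q = -20 (q = -20 + 4*(0 + 0) = -20 + 4*0 = -20 + 0 = -20)
S(P) = (-15 + P)/(-4 + P) (S(P) = (P - 15)/(P + (-3 - 1*1)) = (-15 + P)/(P + (-3 - 1)) = (-15 + P)/(P - 4) = (-15 + P)/(-4 + P))
g(Z) = 229 (g(Z) = 133 - 1*(-96) = 133 + 96 = 229)
-g(S(q)) = -1*229 = -229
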